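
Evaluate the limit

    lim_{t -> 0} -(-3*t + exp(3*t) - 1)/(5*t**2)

-9/10

Direct substitution gives 0/0.
Apply L'Hôpital: lim (3*e^(3*t) - 3)/(-10*t), still 0/0.
After 2 applications of L'Hôpital's rule the quotient is (9*e^(3*t))/(-10); substituting t = 0 gives -9/10.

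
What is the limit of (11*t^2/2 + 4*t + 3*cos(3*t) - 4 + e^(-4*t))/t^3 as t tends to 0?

-32/3

Substitution gives 0/0 (the numerator vanishes to order 3).
Expand each term to order t^3: the coefficient of t^3 in e^(-4t) is -32/3 and in 3·cos(3t) is 0.
Lower-order terms cancel with the polynomial part, so the numerator is (-32/3)·t^3 + o(t^3), and the limit is (-32/3)/(1) = -32/3.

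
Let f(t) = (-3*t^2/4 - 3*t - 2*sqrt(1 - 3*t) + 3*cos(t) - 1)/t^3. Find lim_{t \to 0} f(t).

Substitution gives 0/0; apply L'Hôpital's rule 3 times.
After differentiating numerator and denominator 3 times the quotient is (3*sin(t) + 81/(4*(1 - 3*t)^(5/2)))/(6); at t = 0 this is 27/8.

27/8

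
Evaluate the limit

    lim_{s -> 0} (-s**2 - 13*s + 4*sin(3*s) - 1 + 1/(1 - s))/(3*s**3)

-17/3

Substitution gives 0/0 (the numerator vanishes to order 3).
Expand each term to order s^3: the coefficient of s^3 in 1/(1 - s) is 1 and in 4·sin(3s) is -18.
Lower-order terms cancel with the polynomial part, so the numerator is (-17)·s^3 + o(s^3), and the limit is (-17)/(3) = -17/3.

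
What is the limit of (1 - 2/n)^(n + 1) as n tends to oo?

e^(-2)

Write it as [(1 - 2/n)^n]^(1) · (1 - 2/n)^(1). The bracketed term tends to e^(-2) and the second factor to 1, so the limit is e^(-2).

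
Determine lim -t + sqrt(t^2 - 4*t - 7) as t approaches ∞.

An ∞ − ∞ form. Rationalising with the conjugate, the difference becomes (-4t - 7) / (√(t^2 - 4*t - 7) + t).
For large t the denominator behaves like 2·t, so the quotient tends to -4/2 = -2.

-2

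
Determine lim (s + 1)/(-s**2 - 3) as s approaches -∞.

0

The denominator has degree 2 and the numerator degree 1. Dividing numerator and denominator by s^2 sends every term to 0 except the leading denominator term, so the limit is 0.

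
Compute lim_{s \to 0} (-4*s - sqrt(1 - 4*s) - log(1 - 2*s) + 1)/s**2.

4

Substitution gives 0/0; apply L'Hôpital's rule 2 times.
After differentiating numerator and denominator 2 times the quotient is (4/(2*s - 1)^2 + 4/(1 - 4*s)^(3/2))/(2); at s = 0 this is 4.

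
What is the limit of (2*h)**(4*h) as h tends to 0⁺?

Base → 0⁺ and exponent → 0⁺: a 0^0 form.
Take logs: 4h·ln(2h). This is 0·(−∞); rewriting as ln(2h)/(1/(4h)) and applying L'Hôpital gives 0.
Hence the limit is e^0 = 1.

1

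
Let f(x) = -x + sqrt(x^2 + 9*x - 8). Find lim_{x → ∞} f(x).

9/2

This has the form ∞ − ∞. Multiply and divide by the conjugate √(x^2 + 9*x - 8) + x.
That gives (9x - 8) / (√(x^2 + 9*x - 8) + x).
Divide numerator and denominator by x: the limit is 9/(2·1) = 9/2.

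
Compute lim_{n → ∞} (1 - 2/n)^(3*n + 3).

e^(-6)

Write it as [(1 - 2/n)^n]^(3) · (1 - 2/n)^(3). The bracketed term tends to e^(-2) and the second factor to 1, so the limit is e^(-6).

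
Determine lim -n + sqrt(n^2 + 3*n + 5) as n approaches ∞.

An ∞ − ∞ form. Rationalising with the conjugate, the difference becomes (3n + 5) / (√(n^2 + 3*n + 5) + n).
For large n the denominator behaves like 2·n, so the quotient tends to 3/2 = 3/2.

3/2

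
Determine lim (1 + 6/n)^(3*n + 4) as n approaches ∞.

Write it as [(1 + 6/n)^n]^(3) · (1 + 6/n)^(4). The bracketed term tends to e^(6) and the second factor to 1, so the limit is e^(18).

e^(18)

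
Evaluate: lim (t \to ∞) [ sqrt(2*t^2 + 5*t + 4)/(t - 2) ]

√(2)

For large |t|, √(2*t^2 + 5*t + 4) ≈ √2·|t| and the denominator ≈ t.
Since t → +∞, |t| = t, giving √2/(1) = √(2).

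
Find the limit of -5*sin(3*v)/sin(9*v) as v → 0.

-5/3

Substitution gives 0/0.
Divide numerator and denominator by v: sin(3v)/v → 3 and sin(9v)/v → 9, so the limit is -5·3/9 = -5/3.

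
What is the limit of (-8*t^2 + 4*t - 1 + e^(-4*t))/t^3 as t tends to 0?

Direct substitution gives 0/0.
Apply L'Hôpital: lim (-16*t + 4 - 4*e^(-4*t))/(3*t^2), still 0/0.
Apply L'Hôpital: lim (-16 + 16*e^(-4*t))/(6*t), still 0/0.
After 3 applications of L'Hôpital's rule the quotient is (-64*e^(-4*t))/(6); substituting t = 0 gives -32/3.

-32/3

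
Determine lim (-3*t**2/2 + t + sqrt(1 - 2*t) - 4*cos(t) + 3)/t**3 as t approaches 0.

Substitution gives 0/0; apply L'Hôpital's rule 3 times.
After differentiating numerator and denominator 3 times the quotient is (-4*sin(t) - 3/(1 - 2*t)^(5/2))/(6); at t = 0 this is -1/2.

-1/2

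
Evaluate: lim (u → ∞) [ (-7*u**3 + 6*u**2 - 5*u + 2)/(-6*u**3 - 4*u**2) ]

7/6

Numerator and denominator both have degree 3.
Dividing every term by u^3, all lower-order terms vanish and the limit is the ratio of leading coefficients, -7/(-6) = 7/6.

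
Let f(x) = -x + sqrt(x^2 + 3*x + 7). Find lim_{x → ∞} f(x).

3/2

An ∞ − ∞ form. Rationalising with the conjugate, the difference becomes (3x + 7) / (√(x^2 + 3*x + 7) + x).
For large x the denominator behaves like 2·x, so the quotient tends to 3/2 = 3/2.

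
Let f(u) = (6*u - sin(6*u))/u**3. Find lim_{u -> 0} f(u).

Direct substitution gives 0/0.
Apply L'Hôpital: lim (6 - 6*cos(6*u))/(3*u^2), still 0/0.
Apply L'Hôpital: lim (36*sin(6*u))/(6*u), still 0/0.
After 3 applications of L'Hôpital's rule the quotient is (216*cos(6*u))/(6); substituting u = 0 gives 36.

36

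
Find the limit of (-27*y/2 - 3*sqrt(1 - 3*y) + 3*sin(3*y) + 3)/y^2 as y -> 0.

27/8

Substitution gives 0/0 (the numerator vanishes to order 2).
Expand each term to order y^2: the coefficient of y^2 in 3·sin(3y) is 0 and in -3·√(1 - 3y) is 27/8.
Lower-order terms cancel with the polynomial part, so the numerator is (27/8)·y^2 + o(y^2), and the limit is (27/8)/(1) = 27/8.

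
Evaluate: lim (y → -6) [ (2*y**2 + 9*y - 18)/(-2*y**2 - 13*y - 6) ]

Direct substitution gives 0/0, so factor. Both numerator and denominator have (y + 6) as a factor.
After cancelling, the expression reduces to (2*y - 3)/(-2*y - 1).
Substituting y = -6 gives -15/11.

-15/11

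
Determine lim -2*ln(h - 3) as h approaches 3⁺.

∞

As h → 3⁺, h - 3 → 0⁺ and ln(h - 3) → −∞.
Multiplying by -2 gives ∞.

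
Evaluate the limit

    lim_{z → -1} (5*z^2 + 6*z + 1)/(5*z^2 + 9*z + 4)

4

Direct substitution gives 0/0, so factor. Both numerator and denominator have (z + 1) as a factor.
After cancelling, the expression reduces to (5*z + 1)/(5*z + 4).
Substituting z = -1 gives 4.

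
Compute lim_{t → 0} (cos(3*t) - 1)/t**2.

-9/2

Direct substitution gives 0/0.
Apply L'Hôpital: lim (-3*sin(3*t))/(2*t), still 0/0.
After 2 applications of L'Hôpital's rule the quotient is (-9*cos(3*t))/(2); substituting t = 0 gives -9/2.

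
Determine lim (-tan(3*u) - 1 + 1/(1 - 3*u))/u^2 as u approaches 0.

9

Substitution gives 0/0; apply L'Hôpital's rule 2 times.
After differentiating numerator and denominator 2 times the quotient is (-18*tan(3*u)/cos(3*u)^2 - 18/(3*u - 1)^3)/(2); at u = 0 this is 9.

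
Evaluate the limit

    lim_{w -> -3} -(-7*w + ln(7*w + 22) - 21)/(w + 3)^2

49/2

Direct substitution gives 0/0.
Apply L'Hôpital: lim (-7 + 7/(7*w + 22))/(-2*w - 6), still 0/0.
After 2 applications of L'Hôpital's rule the quotient is (-49/(7*w + 22)^2)/(-2); substituting w = -3 gives 49/2.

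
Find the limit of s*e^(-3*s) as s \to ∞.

0

Write as s^1/e^{3s}, an ∞/∞ form.
Exponential growth dominates any polynomial, so repeated L'Hôpital (or the standard result) gives 0.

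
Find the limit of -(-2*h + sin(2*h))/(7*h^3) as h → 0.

Direct substitution gives 0/0.
Apply L'Hôpital: lim (2*cos(2*h) - 2)/(-21*h^2), still 0/0.
Apply L'Hôpital: lim (-4*sin(2*h))/(-42*h), still 0/0.
After 3 applications of L'Hôpital's rule the quotient is (-8*cos(2*h))/(-42); substituting h = 0 gives 4/21.

4/21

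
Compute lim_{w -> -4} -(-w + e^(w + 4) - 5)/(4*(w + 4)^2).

Direct substitution gives 0/0.
Apply L'Hôpital: lim (e^(w + 4) - 1)/(-8*w - 32), still 0/0.
After 2 applications of L'Hôpital's rule the quotient is (e^(w + 4))/(-8); substituting w = -4 gives -1/8.

-1/8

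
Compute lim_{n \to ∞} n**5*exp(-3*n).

Write as n^5/e^{3n}, an ∞/∞ form.
Exponential growth dominates any polynomial, so repeated L'Hôpital (or the standard result) gives 0.

0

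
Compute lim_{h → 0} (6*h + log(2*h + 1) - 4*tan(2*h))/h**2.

-2

Substitution gives 0/0 (the numerator vanishes to order 2).
Expand each term to order h^2: the coefficient of h^2 in -4·tan(2h) is 0 and in ln(1 + 2h) is -2.
Lower-order terms cancel with the polynomial part, so the numerator is (-2)·h^2 + o(h^2), and the limit is (-2)/(1) = -2.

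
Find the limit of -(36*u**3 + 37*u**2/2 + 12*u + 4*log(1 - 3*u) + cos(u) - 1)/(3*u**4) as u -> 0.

1943/72

Substitution gives 0/0; apply L'Hôpital's rule 4 times.
After differentiating numerator and denominator 4 times the quotient is (cos(u) - 1944/(3*u - 1)^4)/(-72); at u = 0 this is 1943/72.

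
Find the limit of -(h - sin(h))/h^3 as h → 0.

Direct substitution gives 0/0.
Apply L'Hôpital: lim (1 - cos(h))/(-3*h^2), still 0/0.
Apply L'Hôpital: lim (sin(h))/(-6*h), still 0/0.
After 3 applications of L'Hôpital's rule the quotient is (cos(h))/(-6); substituting h = 0 gives -1/6.

-1/6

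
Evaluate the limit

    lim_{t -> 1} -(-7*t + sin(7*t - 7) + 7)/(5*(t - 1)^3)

Direct substitution gives 0/0.
Apply L'Hôpital: lim (7*cos(7*t - 7) - 7)/(-15*(t - 1)^2), still 0/0.
Apply L'Hôpital: lim (-49*sin(7*t - 7))/(30 - 30*t), still 0/0.
After 3 applications of L'Hôpital's rule the quotient is (-343*cos(7*t - 7))/(-30); substituting t = 1 gives 343/30.

343/30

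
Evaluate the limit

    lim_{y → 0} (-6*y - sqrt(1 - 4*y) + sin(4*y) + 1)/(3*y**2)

Substitution gives 0/0 (the numerator vanishes to order 2).
Expand each term to order y^2: the coefficient of y^2 in sin(4y) is 0 and in −√(1 - 4y) is 2.
Lower-order terms cancel with the polynomial part, so the numerator is (2)·y^2 + o(y^2), and the limit is (2)/(3) = 2/3.

2/3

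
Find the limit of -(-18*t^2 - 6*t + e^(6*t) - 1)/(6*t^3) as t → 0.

-6

Direct substitution gives 0/0.
Apply L'Hôpital: lim (-36*t + 6*e^(6*t) - 6)/(-18*t^2), still 0/0.
Apply L'Hôpital: lim (36*e^(6*t) - 36)/(-36*t), still 0/0.
After 3 applications of L'Hôpital's rule the quotient is (216*e^(6*t))/(-36); substituting t = 0 gives -6.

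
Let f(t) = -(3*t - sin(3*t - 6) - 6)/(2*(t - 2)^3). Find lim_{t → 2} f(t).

-9/4

Direct substitution gives 0/0.
Apply L'Hôpital: lim (3 - 3*cos(3*t - 6))/(-6*(t - 2)^2), still 0/0.
Apply L'Hôpital: lim (9*sin(3*t - 6))/(24 - 12*t), still 0/0.
After 3 applications of L'Hôpital's rule the quotient is (27*cos(3*t - 6))/(-12); substituting t = 2 gives -9/4.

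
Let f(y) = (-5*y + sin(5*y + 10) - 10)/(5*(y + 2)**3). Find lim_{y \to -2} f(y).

-25/6

Direct substitution gives 0/0.
Apply L'Hôpital: lim (5*cos(5*y + 10) - 5)/(15*(y + 2)^2), still 0/0.
Apply L'Hôpital: lim (-25*sin(5*y + 10))/(30*y + 60), still 0/0.
After 3 applications of L'Hôpital's rule the quotient is (-125*cos(5*y + 10))/(30); substituting y = -2 gives -25/6.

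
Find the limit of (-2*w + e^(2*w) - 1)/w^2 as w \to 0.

2

Direct substitution gives 0/0.
Apply L'Hôpital: lim (2*e^(2*w) - 2)/(2*w), still 0/0.
After 2 applications of L'Hôpital's rule the quotient is (4*e^(2*w))/(2); substituting w = 0 gives 2.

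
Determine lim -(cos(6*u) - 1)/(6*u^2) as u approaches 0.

Direct substitution gives 0/0.
Apply L'Hôpital: lim (-6*sin(6*u))/(-12*u), still 0/0.
After 2 applications of L'Hôpital's rule the quotient is (-36*cos(6*u))/(-12); substituting u = 0 gives 3.

3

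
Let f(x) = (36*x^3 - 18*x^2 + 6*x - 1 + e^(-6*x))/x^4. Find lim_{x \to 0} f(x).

Direct substitution gives 0/0.
Apply L'Hôpital: lim (108*x^2 - 36*x + 6 - 6*e^(-6*x))/(4*x^3), still 0/0.
Apply L'Hôpital: lim (216*x - 36 + 36*e^(-6*x))/(12*x^2), still 0/0.
Apply L'Hôpital: lim (216 - 216*e^(-6*x))/(24*x), still 0/0.
After 4 applications of L'Hôpital's rule the quotient is (1296*e^(-6*x))/(24); substituting x = 0 gives 54.

54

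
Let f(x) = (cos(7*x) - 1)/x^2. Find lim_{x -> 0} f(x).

Direct substitution gives 0/0.
Apply L'Hôpital: lim (-7*sin(7*x))/(2*x), still 0/0.
After 2 applications of L'Hôpital's rule the quotient is (-49*cos(7*x))/(2); substituting x = 0 gives -49/2.

-49/2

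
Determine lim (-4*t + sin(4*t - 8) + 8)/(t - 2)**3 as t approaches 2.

Direct substitution gives 0/0.
Apply L'Hôpital: lim (4*cos(4*t - 8) - 4)/(3*(t - 2)^2), still 0/0.
Apply L'Hôpital: lim (-16*sin(4*t - 8))/(6*t - 12), still 0/0.
After 3 applications of L'Hôpital's rule the quotient is (-64*cos(4*t - 8))/(6); substituting t = 2 gives -32/3.

-32/3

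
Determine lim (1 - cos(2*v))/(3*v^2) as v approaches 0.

Substitution gives 0/0.
Use (1 − cos u)/u² → 1/2 with u = 2v: the limit is 2²/(2·3) = 2/3.

2/3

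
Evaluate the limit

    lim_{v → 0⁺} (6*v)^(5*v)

Base → 0⁺ and exponent → 0⁺: a 0^0 form.
Take logs: 5v·ln(6v). This is 0·(−∞); rewriting as ln(6v)/(1/(5v)) and applying L'Hôpital gives 0.
Hence the limit is e^0 = 1.

1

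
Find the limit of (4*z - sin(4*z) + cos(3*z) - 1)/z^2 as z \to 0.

Substitution gives 0/0 (the numerator vanishes to order 2).
Expand each term to order z^2: the coefficient of z^2 in cos(3z) is -9/2 and in −sin(4z) is 0.
Lower-order terms cancel with the polynomial part, so the numerator is (-9/2)·z^2 + o(z^2), and the limit is (-9/2)/(1) = -9/2.

-9/2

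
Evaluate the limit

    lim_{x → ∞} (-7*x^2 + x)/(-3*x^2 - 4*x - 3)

Numerator and denominator both have degree 2.
Dividing every term by x^2, all lower-order terms vanish and the limit is the ratio of leading coefficients, -7/(-3) = 7/3.

7/3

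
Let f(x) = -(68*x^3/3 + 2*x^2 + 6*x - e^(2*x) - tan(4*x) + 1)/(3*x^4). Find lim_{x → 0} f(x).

2/9

Substitution gives 0/0 (the numerator vanishes to order 4).
Expand each term to order x^4: the coefficient of x^4 in −e^(2x) is -2/3 and in −tan(4x) is 0.
Lower-order terms cancel with the polynomial part, so the numerator is (-2/3)·x^4 + o(x^4), and the limit is (-2/3)/(-3) = 2/9.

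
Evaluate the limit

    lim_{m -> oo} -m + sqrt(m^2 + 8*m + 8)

This has the form ∞ − ∞. Multiply and divide by the conjugate √(m^2 + 8*m + 8) + m.
That gives (8m + 8) / (√(m^2 + 8*m + 8) + m).
Divide numerator and denominator by m: the limit is 8/(2·1) = 4.

4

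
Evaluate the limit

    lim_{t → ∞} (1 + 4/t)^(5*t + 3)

The base → 1 and the exponent → ∞: a 1^∞ form.
Take logarithms: (5t + 3)·ln(1 + 4/t). Since ln(1+u) ~ u for small u, this behaves like (5t)·(4/t) → 20.
So the limit is e^(20).

e^(20)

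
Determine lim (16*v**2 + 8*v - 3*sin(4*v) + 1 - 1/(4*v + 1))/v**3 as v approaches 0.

96

Substitution gives 0/0; apply L'Hôpital's rule 3 times.
After differentiating numerator and denominator 3 times the quotient is (192*cos(4*v) + 384/(4*v + 1)^4)/(6); at v = 0 this is 96.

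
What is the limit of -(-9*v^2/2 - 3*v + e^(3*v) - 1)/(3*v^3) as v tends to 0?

-3/2

Direct substitution gives 0/0.
Apply L'Hôpital: lim (-9*v + 3*e^(3*v) - 3)/(-9*v^2), still 0/0.
Apply L'Hôpital: lim (9*e^(3*v) - 9)/(-18*v), still 0/0.
After 3 applications of L'Hôpital's rule the quotient is (27*e^(3*v))/(-18); substituting v = 0 gives -3/2.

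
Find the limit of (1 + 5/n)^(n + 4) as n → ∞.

e^(5)

The base → 1 and the exponent → ∞: a 1^∞ form.
Take logarithms: (n + 4)·ln(1 + 5/n). Since ln(1+u) ~ u for small u, this behaves like (n)·(5/n) → 5.
So the limit is e^(5).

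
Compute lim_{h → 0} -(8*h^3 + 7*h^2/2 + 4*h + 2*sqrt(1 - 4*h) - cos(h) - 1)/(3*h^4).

Substitution gives 0/0 (the numerator vanishes to order 4).
Expand each term to order h^4: the coefficient of h^4 in −cos(h) is -1/24 and in 2·√(1 - 4h) is -20.
Lower-order terms cancel with the polynomial part, so the numerator is (-481/24)·h^4 + o(h^4), and the limit is (-481/24)/(-3) = 481/72.

481/72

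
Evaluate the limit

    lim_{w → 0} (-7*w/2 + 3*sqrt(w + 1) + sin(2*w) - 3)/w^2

-3/8

Substitution gives 0/0 (the numerator vanishes to order 2).
Expand each term to order w^2: the coefficient of w^2 in sin(2w) is 0 and in 3·√(1 + w) is -3/8.
Lower-order terms cancel with the polynomial part, so the numerator is (-3/8)·w^2 + o(w^2), and the limit is (-3/8)/(1) = -3/8.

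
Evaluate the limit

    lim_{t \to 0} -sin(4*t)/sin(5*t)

Substitution gives 0/0.
Divide numerator and denominator by t: sin(4t)/t → 4 and sin(5t)/t → 5, so the limit is -1·4/5 = -4/5.

-4/5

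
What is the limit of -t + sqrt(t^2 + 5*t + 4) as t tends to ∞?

5/2

An ∞ − ∞ form. Rationalising with the conjugate, the difference becomes (5t + 4) / (√(t^2 + 5*t + 4) + t).
For large t the denominator behaves like 2·t, so the quotient tends to 5/2 = 5/2.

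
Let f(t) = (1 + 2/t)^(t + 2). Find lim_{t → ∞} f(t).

Write it as [(1 + 2/t)^t]^(1) · (1 + 2/t)^(2). The bracketed term tends to e^(2) and the second factor to 1, so the limit is e^(2).

e^(2)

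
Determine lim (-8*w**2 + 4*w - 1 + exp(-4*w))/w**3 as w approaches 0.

Direct substitution gives 0/0.
Apply L'Hôpital: lim (-16*w + 4 - 4*e^(-4*w))/(3*w^2), still 0/0.
Apply L'Hôpital: lim (-16 + 16*e^(-4*w))/(6*w), still 0/0.
After 3 applications of L'Hôpital's rule the quotient is (-64*e^(-4*w))/(6); substituting w = 0 gives -32/3.

-32/3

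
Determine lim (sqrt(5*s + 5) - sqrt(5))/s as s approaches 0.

Substitution gives 0/0. Multiply numerator and denominator by the conjugate √(5 + 5s) + √5.
The numerator becomes (5 + 5s) − 5 = 5s, so the expression simplifies to 5/(√(5 + 5s) + √5).
Letting s → 0 gives 5/(2√5) = √(5)/2.

√(5)/2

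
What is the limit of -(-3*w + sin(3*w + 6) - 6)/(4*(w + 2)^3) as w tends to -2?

Direct substitution gives 0/0.
Apply L'Hôpital: lim (3*cos(3*w + 6) - 3)/(-12*(w + 2)^2), still 0/0.
Apply L'Hôpital: lim (-9*sin(3*w + 6))/(-24*w - 48), still 0/0.
After 3 applications of L'Hôpital's rule the quotient is (-27*cos(3*w + 6))/(-24); substituting w = -2 gives 9/8.

9/8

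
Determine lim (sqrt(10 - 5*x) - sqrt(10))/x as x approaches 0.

-√(10)/4

Substitution gives 0/0. Multiply numerator and denominator by the conjugate √(10 - 5x) + √10.
The numerator becomes (10 - 5x) − 10 = -5x, so the expression simplifies to -5/(√(10 - 5x) + √10).
Letting x → 0 gives -5/(2√10) = -√(10)/4.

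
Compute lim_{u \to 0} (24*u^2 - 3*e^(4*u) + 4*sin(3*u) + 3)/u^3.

-50

Substitution gives 0/0 (the numerator vanishes to order 3).
Expand each term to order u^3: the coefficient of u^3 in 4·sin(3u) is -18 and in -3·e^(4u) is -32.
Lower-order terms cancel with the polynomial part, so the numerator is (-50)·u^3 + o(u^3), and the limit is (-50)/(1) = -50.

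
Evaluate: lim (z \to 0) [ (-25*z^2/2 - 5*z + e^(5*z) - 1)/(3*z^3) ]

Direct substitution gives 0/0.
Apply L'Hôpital: lim (-25*z + 5*e^(5*z) - 5)/(9*z^2), still 0/0.
Apply L'Hôpital: lim (25*e^(5*z) - 25)/(18*z), still 0/0.
After 3 applications of L'Hôpital's rule the quotient is (125*e^(5*z))/(18); substituting z = 0 gives 125/18.

125/18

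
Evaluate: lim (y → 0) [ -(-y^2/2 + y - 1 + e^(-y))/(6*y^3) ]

1/36

Direct substitution gives 0/0.
Apply L'Hôpital: lim (-y + 1 - e^(-y))/(-18*y^2), still 0/0.
Apply L'Hôpital: lim (-1 + e^(-y))/(-36*y), still 0/0.
After 3 applications of L'Hôpital's rule the quotient is (-e^(-y))/(-36); substituting y = 0 gives 1/36.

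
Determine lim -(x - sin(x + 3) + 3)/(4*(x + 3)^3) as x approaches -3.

-1/24

Direct substitution gives 0/0.
Apply L'Hôpital: lim (1 - cos(x + 3))/(-12*(x + 3)^2), still 0/0.
Apply L'Hôpital: lim (sin(x + 3))/(-24*x - 72), still 0/0.
After 3 applications of L'Hôpital's rule the quotient is (cos(x + 3))/(-24); substituting x = -3 gives -1/24.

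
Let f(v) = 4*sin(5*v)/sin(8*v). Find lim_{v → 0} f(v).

5/2

Substitution gives 0/0.
Divide numerator and denominator by v: sin(5v)/v → 5 and sin(8v)/v → 8, so the limit is 4·5/8 = 5/2.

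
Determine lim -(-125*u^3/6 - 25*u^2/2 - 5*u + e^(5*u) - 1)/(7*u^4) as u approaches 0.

Direct substitution gives 0/0.
Apply L'Hôpital: lim (-125*u^2/2 - 25*u + 5*e^(5*u) - 5)/(-28*u^3), still 0/0.
Apply L'Hôpital: lim (-125*u + 25*e^(5*u) - 25)/(-84*u^2), still 0/0.
Apply L'Hôpital: lim (125*e^(5*u) - 125)/(-168*u), still 0/0.
After 4 applications of L'Hôpital's rule the quotient is (625*e^(5*u))/(-168); substituting u = 0 gives -625/168.

-625/168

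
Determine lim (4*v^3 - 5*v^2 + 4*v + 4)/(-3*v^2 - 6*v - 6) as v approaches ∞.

-∞

The numerator has higher degree (3 > 2); the quotient behaves like (4/(-3))·v^1 for large |v|.
As v → +∞ this diverges to -∞.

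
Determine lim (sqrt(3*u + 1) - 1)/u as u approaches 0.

Substitution gives 0/0. Multiply numerator and denominator by the conjugate √(1 + 3u) + √1.
The numerator becomes (1 + 3u) − 1 = 3u, so the expression simplifies to 3/(√(1 + 3u) + √1).
Letting u → 0 gives 3/(2√1) = 3/2.

3/2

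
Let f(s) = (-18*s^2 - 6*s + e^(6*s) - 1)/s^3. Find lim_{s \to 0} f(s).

Direct substitution gives 0/0.
Apply L'Hôpital: lim (-36*s + 6*e^(6*s) - 6)/(3*s^2), still 0/0.
Apply L'Hôpital: lim (36*e^(6*s) - 36)/(6*s), still 0/0.
After 3 applications of L'Hôpital's rule the quotient is (216*e^(6*s))/(6); substituting s = 0 gives 36.

36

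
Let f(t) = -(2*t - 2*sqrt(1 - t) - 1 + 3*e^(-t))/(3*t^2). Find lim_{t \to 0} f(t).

-7/12

Substitution gives 0/0; apply L'Hôpital's rule 2 times.
After differentiating numerator and denominator 2 times the quotient is (3*e^(-t) + 1/(2*(1 - t)^(3/2)))/(-6); at t = 0 this is -7/12.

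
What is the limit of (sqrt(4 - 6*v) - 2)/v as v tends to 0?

-3/2

Substitution gives 0/0. Multiply numerator and denominator by the conjugate √(4 - 6v) + √4.
The numerator becomes (4 - 6v) − 4 = -6v, so the expression simplifies to -6/(√(4 - 6v) + √4).
Letting v → 0 gives -6/(2√4) = -3/2.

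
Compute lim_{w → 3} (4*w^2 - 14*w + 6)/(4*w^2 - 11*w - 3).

At w = 3 both the top and bottom vanish — a removable singularity. Factoring out (w - 3) from each leaves (4*w - 2)/(4*w + 1), which at w = 3 equals 10/13.

10/13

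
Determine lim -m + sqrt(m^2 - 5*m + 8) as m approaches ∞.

-5/2

This has the form ∞ − ∞. Multiply and divide by the conjugate √(m^2 - 5*m + 8) + m.
That gives (-5m + 8) / (√(m^2 - 5*m + 8) + m).
Divide numerator and denominator by m: the limit is -5/(2·1) = -5/2.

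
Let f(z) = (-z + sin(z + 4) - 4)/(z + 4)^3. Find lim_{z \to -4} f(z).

Direct substitution gives 0/0.
Apply L'Hôpital: lim (cos(z + 4) - 1)/(3*(z + 4)^2), still 0/0.
Apply L'Hôpital: lim (-sin(z + 4))/(6*z + 24), still 0/0.
After 3 applications of L'Hôpital's rule the quotient is (-cos(z + 4))/(6); substituting z = -4 gives -1/6.

-1/6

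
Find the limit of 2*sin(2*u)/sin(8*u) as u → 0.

Substitution gives 0/0.
Divide numerator and denominator by u: sin(2u)/u → 2 and sin(8u)/u → 8, so the limit is 2·2/8 = 1/2.

1/2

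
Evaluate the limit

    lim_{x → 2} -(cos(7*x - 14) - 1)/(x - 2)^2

49/2

Direct substitution gives 0/0.
Apply L'Hôpital: lim (-7*sin(7*x - 14))/(4 - 2*x), still 0/0.
After 2 applications of L'Hôpital's rule the quotient is (-49*cos(7*x - 14))/(-2); substituting x = 2 gives 49/2.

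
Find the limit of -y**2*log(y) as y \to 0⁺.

This is a 0·(−∞) form. Rewrite as -1·ln(y) / y^(−2) and apply L'Hôpital:
the derivative quotient is -1·(1/y) / (−2·y^(−3)) = (1/2)·y^2 → 0.

0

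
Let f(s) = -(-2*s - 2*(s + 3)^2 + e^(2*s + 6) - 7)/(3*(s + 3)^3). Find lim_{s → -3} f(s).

-4/9

Direct substitution gives 0/0.
Apply L'Hôpital: lim (-4*s + 2*e^(2*s + 6) - 14)/(-9*(s + 3)^2), still 0/0.
Apply L'Hôpital: lim (4*e^(2*s + 6) - 4)/(-18*s - 54), still 0/0.
After 3 applications of L'Hôpital's rule the quotient is (8*e^(2*s + 6))/(-18); substituting s = -3 gives -4/9.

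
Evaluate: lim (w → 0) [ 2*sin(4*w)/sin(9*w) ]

8/9

Substitution gives 0/0.
Divide numerator and denominator by w: sin(4w)/w → 4 and sin(9w)/w → 9, so the limit is 2·4/9 = 8/9.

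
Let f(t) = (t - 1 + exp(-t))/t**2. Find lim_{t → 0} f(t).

1/2

Direct substitution gives 0/0.
Apply L'Hôpital: lim (1 - e^(-t))/(2*t), still 0/0.
After 2 applications of L'Hôpital's rule the quotient is (e^(-t))/(2); substituting t = 0 gives 1/2.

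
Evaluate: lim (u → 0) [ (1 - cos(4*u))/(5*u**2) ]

Substitution gives 0/0.
Use (1 − cos θ)/θ² → 1/2 with θ = 4u: the limit is 4²/(2·5) = 8/5.

8/5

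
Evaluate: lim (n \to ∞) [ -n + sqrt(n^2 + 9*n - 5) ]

9/2

An ∞ − ∞ form. Rationalising with the conjugate, the difference becomes (9n - 5) / (√(n^2 + 9*n - 5) + n).
For large n the denominator behaves like 2·n, so the quotient tends to 9/2 = 9/2.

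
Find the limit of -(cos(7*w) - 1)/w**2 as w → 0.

Direct substitution gives 0/0.
Apply L'Hôpital: lim (-7*sin(7*w))/(-2*w), still 0/0.
After 2 applications of L'Hôpital's rule the quotient is (-49*cos(7*w))/(-2); substituting w = 0 gives 49/2.

49/2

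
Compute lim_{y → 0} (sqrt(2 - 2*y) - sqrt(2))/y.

-√(2)/2

Substitution gives 0/0. Multiply numerator and denominator by the conjugate √(2 - 2y) + √2.
The numerator becomes (2 - 2y) − 2 = -2y, so the expression simplifies to -2/(√(2 - 2y) + √2).
Letting y → 0 gives -2/(2√2) = -√(2)/2.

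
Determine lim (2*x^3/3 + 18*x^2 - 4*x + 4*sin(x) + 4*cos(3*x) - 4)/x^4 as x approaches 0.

27/2

Substitution gives 0/0 (the numerator vanishes to order 4).
Expand each term to order x^4: the coefficient of x^4 in 4·sin(x) is 0 and in 4·cos(3x) is 27/2.
Lower-order terms cancel with the polynomial part, so the numerator is (27/2)·x^4 + o(x^4), and the limit is (27/2)/(1) = 27/2.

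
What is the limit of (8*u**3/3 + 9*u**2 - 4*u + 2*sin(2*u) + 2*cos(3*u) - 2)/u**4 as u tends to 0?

Substitution gives 0/0 (the numerator vanishes to order 4).
Expand each term to order u^4: the coefficient of u^4 in 2·cos(3u) is 27/4 and in 2·sin(2u) is 0.
Lower-order terms cancel with the polynomial part, so the numerator is (27/4)·u^4 + o(u^4), and the limit is (27/4)/(1) = 27/4.

27/4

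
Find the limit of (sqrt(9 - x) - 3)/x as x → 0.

-1/6

Substitution gives 0/0. Multiply numerator and denominator by the conjugate √(9 - x) + √9.
The numerator becomes (9 - x) − 9 = -x, so the expression simplifies to -1/(√(9 - x) + √9).
Letting x → 0 gives -1/(2√9) = -1/6.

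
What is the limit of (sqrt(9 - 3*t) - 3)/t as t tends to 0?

A 0/0 form; rationalise with √(9 - 3t) + √9. This collapses the numerator to -3t, leaving -3/(√(9 - 3t) + √9) → -3/(2√9) = -1/2.

-1/2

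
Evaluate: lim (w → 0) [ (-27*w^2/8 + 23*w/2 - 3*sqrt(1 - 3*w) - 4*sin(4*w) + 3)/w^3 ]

2291/48

Substitution gives 0/0 (the numerator vanishes to order 3).
Expand each term to order w^3: the coefficient of w^3 in -4·sin(4w) is 128/3 and in -3·√(1 - 3w) is 81/16.
Lower-order terms cancel with the polynomial part, so the numerator is (2291/48)·w^3 + o(w^3), and the limit is (2291/48)/(1) = 2291/48.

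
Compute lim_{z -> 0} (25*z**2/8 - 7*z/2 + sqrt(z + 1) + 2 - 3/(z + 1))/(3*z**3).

Substitution gives 0/0 (the numerator vanishes to order 3).
Expand each term to order z^3: the coefficient of z^3 in √(1 + z) is 1/16 and in -3·1/(1 + z) is 3.
Lower-order terms cancel with the polynomial part, so the numerator is (49/16)·z^3 + o(z^3), and the limit is (49/16)/(3) = 49/48.

49/48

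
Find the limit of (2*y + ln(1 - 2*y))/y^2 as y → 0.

Direct substitution gives 0/0.
Apply L'Hôpital: lim (2 - 2/(1 - 2*y))/(2*y), still 0/0.
After 2 applications of L'Hôpital's rule the quotient is (-4/(1 - 2*y)^2)/(2); substituting y = 0 gives -2.

-2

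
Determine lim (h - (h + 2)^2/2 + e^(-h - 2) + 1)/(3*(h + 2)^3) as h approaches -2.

-1/18

Direct substitution gives 0/0.
Apply L'Hôpital: lim (-h - e^(-h - 2) - 1)/(9*(h + 2)^2), still 0/0.
Apply L'Hôpital: lim (e^(-h - 2) - 1)/(18*h + 36), still 0/0.
After 3 applications of L'Hôpital's rule the quotient is (-e^(-h - 2))/(18); substituting h = -2 gives -1/18.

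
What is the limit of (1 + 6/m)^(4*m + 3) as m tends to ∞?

Let L be the limit and take ln: ln L = lim (4m + 3)·ln(1 + 6/m) = lim (4m + 3)·(6/m + O(1/m²)) = 24.
Hence L = e^(24).

e^(24)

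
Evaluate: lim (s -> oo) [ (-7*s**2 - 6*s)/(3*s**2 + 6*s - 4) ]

Numerator and denominator both have degree 2.
Dividing every term by s^2, all lower-order terms vanish and the limit is the ratio of leading coefficients, -7/(3) = -7/3.

-7/3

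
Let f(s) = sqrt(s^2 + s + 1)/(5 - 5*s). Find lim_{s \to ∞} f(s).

For large |s|, √(s^2 + s + 1) ≈ √1·|s| and the denominator ≈ -5s.
Since s → +∞, |s| = s, giving √1/(-5) = -1/5.

-1/5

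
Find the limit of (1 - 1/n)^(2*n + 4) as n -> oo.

The base → 1 and the exponent → ∞: a 1^∞ form.
Take logarithms: (2n + 4)·ln(1 - 1/n). Since ln(1+u) ~ u for small u, this behaves like (2n)·(-1/n) → -2.
So the limit is e^(-2).

e^(-2)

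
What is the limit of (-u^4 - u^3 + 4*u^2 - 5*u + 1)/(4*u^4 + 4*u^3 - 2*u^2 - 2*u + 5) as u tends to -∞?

Numerator and denominator both have degree 4.
Dividing every term by u^4, all lower-order terms vanish and the limit is the ratio of leading coefficients, -1/(4) = -1/4.

-1/4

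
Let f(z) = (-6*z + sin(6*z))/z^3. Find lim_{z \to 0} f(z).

Direct substitution gives 0/0.
Apply L'Hôpital: lim (6*cos(6*z) - 6)/(3*z^2), still 0/0.
Apply L'Hôpital: lim (-36*sin(6*z))/(6*z), still 0/0.
After 3 applications of L'Hôpital's rule the quotient is (-216*cos(6*z))/(6); substituting z = 0 gives -36.

-36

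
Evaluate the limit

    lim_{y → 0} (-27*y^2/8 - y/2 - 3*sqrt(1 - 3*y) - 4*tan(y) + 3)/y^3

179/48

Substitution gives 0/0; apply L'Hôpital's rule 3 times.
After differentiating numerator and denominator 3 times the quotient is (16/cos(y)^2 - 24/cos(y)^4 + 243/(8*(1 - 3*y)^(5/2)))/(6); at y = 0 this is 179/48.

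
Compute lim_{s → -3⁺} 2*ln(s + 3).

As s → -3⁺, s + 3 → 0⁺ and ln(s + 3) → −∞.
Multiplying by 2 gives -∞.

-∞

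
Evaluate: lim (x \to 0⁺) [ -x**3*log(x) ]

This is a 0·(−∞) form. Rewrite as -1·ln(x) / x^(−3) and apply L'Hôpital:
the derivative quotient is -1·(1/x) / (−3·x^(−4)) = (1/3)·x^3 → 0.

0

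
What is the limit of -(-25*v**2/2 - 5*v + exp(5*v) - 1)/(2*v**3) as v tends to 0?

-125/12

Direct substitution gives 0/0.
Apply L'Hôpital: lim (-25*v + 5*e^(5*v) - 5)/(-6*v^2), still 0/0.
Apply L'Hôpital: lim (25*e^(5*v) - 25)/(-12*v), still 0/0.
After 3 applications of L'Hôpital's rule the quotient is (125*e^(5*v))/(-12); substituting v = 0 gives -125/12.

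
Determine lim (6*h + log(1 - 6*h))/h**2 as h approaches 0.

Direct substitution gives 0/0.
Apply L'Hôpital: lim (6 - 6/(1 - 6*h))/(2*h), still 0/0.
After 2 applications of L'Hôpital's rule the quotient is (-36/(1 - 6*h)^2)/(2); substituting h = 0 gives -18.

-18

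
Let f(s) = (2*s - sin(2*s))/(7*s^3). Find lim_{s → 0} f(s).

Direct substitution gives 0/0.
Apply L'Hôpital: lim (2 - 2*cos(2*s))/(21*s^2), still 0/0.
Apply L'Hôpital: lim (4*sin(2*s))/(42*s), still 0/0.
After 3 applications of L'Hôpital's rule the quotient is (8*cos(2*s))/(42); substituting s = 0 gives 4/21.

4/21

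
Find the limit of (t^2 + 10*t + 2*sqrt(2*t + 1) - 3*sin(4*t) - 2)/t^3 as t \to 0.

33

Substitution gives 0/0 (the numerator vanishes to order 3).
Expand each term to order t^3: the coefficient of t^3 in -3·sin(4t) is 32 and in 2·√(1 + 2t) is 1.
Lower-order terms cancel with the polynomial part, so the numerator is (33)·t^3 + o(t^3), and the limit is (33)/(1) = 33.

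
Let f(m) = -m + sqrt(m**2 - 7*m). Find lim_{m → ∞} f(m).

This has the form ∞ − ∞. Multiply and divide by the conjugate √(m^2 - 7*m) + m.
That gives (-7m) / (√(m^2 - 7*m) + m).
Divide numerator and denominator by m: the limit is -7/(2·1) = -7/2.

-7/2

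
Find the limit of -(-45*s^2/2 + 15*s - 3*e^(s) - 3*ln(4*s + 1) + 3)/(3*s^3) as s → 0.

Substitution gives 0/0 (the numerator vanishes to order 3).
Expand each term to order s^3: the coefficient of s^3 in -3·e^(s) is -1/2 and in -3·ln(1 + 4s) is -64.
Lower-order terms cancel with the polynomial part, so the numerator is (-129/2)·s^3 + o(s^3), and the limit is (-129/2)/(-3) = 43/2.

43/2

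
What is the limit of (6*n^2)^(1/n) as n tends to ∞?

Base → ∞ and exponent → 0: an ∞^0 form.
Take logs: (1/n)·ln(6·n^2) = (ln 6 + 2·ln n)/n → 0.
So the limit is e^0 = 1.

1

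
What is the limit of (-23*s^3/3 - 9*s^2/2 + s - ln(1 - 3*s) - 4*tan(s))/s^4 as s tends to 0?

Substitution gives 0/0; apply L'Hôpital's rule 4 times.
After differentiating numerator and denominator 4 times the quotient is (32*tan(s)/cos(s)^2 - 96*tan(s)/cos(s)^4 + 486/(3*s - 1)^4)/(24); at s = 0 this is 81/4.

81/4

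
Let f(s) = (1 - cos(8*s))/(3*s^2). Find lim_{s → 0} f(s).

32/3

Substitution gives 0/0.
Use (1 − cos u)/u² → 1/2 with u = 8s: the limit is 8²/(2·3) = 32/3.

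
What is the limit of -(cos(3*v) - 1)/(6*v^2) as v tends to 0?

Direct substitution gives 0/0.
Apply L'Hôpital: lim (-3*sin(3*v))/(-12*v), still 0/0.
After 2 applications of L'Hôpital's rule the quotient is (-9*cos(3*v))/(-12); substituting v = 0 gives 3/4.

3/4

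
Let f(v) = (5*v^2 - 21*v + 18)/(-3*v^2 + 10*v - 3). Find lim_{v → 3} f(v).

At v = 3 both the top and bottom vanish — a removable singularity. Factoring out (v - 3) from each leaves (5*v - 6)/(1 - 3*v), which at v = 3 equals -9/8.

-9/8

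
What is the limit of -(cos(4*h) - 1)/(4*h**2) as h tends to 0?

2

Direct substitution gives 0/0.
Apply L'Hôpital: lim (-4*sin(4*h))/(-8*h), still 0/0.
After 2 applications of L'Hôpital's rule the quotient is (-16*cos(4*h))/(-8); substituting h = 0 gives 2.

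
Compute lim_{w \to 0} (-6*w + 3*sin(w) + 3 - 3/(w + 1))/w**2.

-3

Substitution gives 0/0; apply L'Hôpital's rule 2 times.
After differentiating numerator and denominator 2 times the quotient is (-3*sin(w) - 6/(w + 1)^3)/(2); at w = 0 this is -3.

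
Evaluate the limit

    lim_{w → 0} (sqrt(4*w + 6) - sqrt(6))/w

Substitution gives 0/0. Multiply numerator and denominator by the conjugate √(6 + 4w) + √6.
The numerator becomes (6 + 4w) − 6 = 4w, so the expression simplifies to 4/(√(6 + 4w) + √6).
Letting w → 0 gives 4/(2√6) = √(6)/3.

√(6)/3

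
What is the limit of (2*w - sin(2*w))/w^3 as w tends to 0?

4/3

Direct substitution gives 0/0.
Apply L'Hôpital: lim (2 - 2*cos(2*w))/(3*w^2), still 0/0.
Apply L'Hôpital: lim (4*sin(2*w))/(6*w), still 0/0.
After 3 applications of L'Hôpital's rule the quotient is (8*cos(2*w))/(6); substituting w = 0 gives 4/3.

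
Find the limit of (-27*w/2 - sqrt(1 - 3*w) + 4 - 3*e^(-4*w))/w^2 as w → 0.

-183/8

Substitution gives 0/0 (the numerator vanishes to order 2).
Expand each term to order w^2: the coefficient of w^2 in −√(1 - 3w) is 9/8 and in -3·e^(-4w) is -24.
Lower-order terms cancel with the polynomial part, so the numerator is (-183/8)·w^2 + o(w^2), and the limit is (-183/8)/(1) = -183/8.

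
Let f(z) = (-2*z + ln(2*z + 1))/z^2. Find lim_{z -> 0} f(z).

-2

Direct substitution gives 0/0.
Apply L'Hôpital: lim (-2 + 2/(2*z + 1))/(2*z), still 0/0.
After 2 applications of L'Hôpital's rule the quotient is (-4/(2*z + 1)^2)/(2); substituting z = 0 gives -2.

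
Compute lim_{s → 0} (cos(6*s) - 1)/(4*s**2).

-9/2

Direct substitution gives 0/0.
Apply L'Hôpital: lim (-6*sin(6*s))/(8*s), still 0/0.
After 2 applications of L'Hôpital's rule the quotient is (-36*cos(6*s))/(8); substituting s = 0 gives -9/2.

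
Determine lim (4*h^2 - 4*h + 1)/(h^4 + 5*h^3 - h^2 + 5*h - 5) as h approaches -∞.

The denominator has degree 4 and the numerator degree 2. Dividing numerator and denominator by h^4 sends every term to 0 except the leading denominator term, so the limit is 0.

0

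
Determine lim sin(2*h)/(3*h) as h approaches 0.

Substitution gives 0/0.
Write it as (2/3)·sin(2h)/(2h); since sin(u)/u → 1, the limit is 2/3.

2/3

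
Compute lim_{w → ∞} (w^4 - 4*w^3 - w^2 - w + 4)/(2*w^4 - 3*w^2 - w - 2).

1/2

Numerator and denominator both have degree 4.
Dividing every term by w^4, all lower-order terms vanish and the limit is the ratio of leading coefficients, 1/(2) = 1/2.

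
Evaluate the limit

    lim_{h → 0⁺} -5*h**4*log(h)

0

This is a 0·(−∞) form. Rewrite as -5·ln(h) / h^(−4) and apply L'Hôpital:
the derivative quotient is -5·(1/h) / (−4·h^(−5)) = (5/4)·h^4 → 0.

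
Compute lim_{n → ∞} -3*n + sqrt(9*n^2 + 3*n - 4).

1/2

This has the form ∞ − ∞. Multiply and divide by the conjugate √(9*n^2 + 3*n - 4) + 3n.
That gives (3n - 4) / (√(9*n^2 + 3*n - 4) + 3n).
Divide numerator and denominator by n: the limit is 3/(2·3) = 1/2.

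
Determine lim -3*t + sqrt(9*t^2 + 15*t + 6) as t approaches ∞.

5/2

This has the form ∞ − ∞. Multiply and divide by the conjugate √(9*t^2 + 15*t + 6) + 3t.
That gives (15t + 6) / (√(9*t^2 + 15*t + 6) + 3t).
Divide numerator and denominator by t: the limit is 15/(2·3) = 5/2.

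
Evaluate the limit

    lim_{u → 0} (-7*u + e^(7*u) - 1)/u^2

Direct substitution gives 0/0.
Apply L'Hôpital: lim (7*e^(7*u) - 7)/(2*u), still 0/0.
After 2 applications of L'Hôpital's rule the quotient is (49*e^(7*u))/(2); substituting u = 0 gives 49/2.

49/2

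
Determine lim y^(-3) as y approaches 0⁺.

As y → 0⁺, (y) → 0⁺, so (y)^3 → 0⁺ and 1/(y)^3 → ∞.

∞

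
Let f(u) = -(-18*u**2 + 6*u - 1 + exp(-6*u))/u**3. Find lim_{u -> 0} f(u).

Direct substitution gives 0/0.
Apply L'Hôpital: lim (-36*u + 6 - 6*e^(-6*u))/(-3*u^2), still 0/0.
Apply L'Hôpital: lim (-36 + 36*e^(-6*u))/(-6*u), still 0/0.
After 3 applications of L'Hôpital's rule the quotient is (-216*e^(-6*u))/(-6); substituting u = 0 gives 36.

36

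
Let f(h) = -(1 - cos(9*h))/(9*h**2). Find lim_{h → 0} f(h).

Substitution gives 0/0.
Use (1 − cos u)/u² → 1/2 with u = 9h: the limit is 9²/(2·(-9)) = -9/2.

-9/2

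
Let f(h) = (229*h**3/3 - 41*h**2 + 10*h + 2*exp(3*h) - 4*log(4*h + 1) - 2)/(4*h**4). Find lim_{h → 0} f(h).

1051/16

Substitution gives 0/0 (the numerator vanishes to order 4).
Expand each term to order h^4: the coefficient of h^4 in -4·ln(1 + 4h) is 256 and in 2·e^(3h) is 27/4.
Lower-order terms cancel with the polynomial part, so the numerator is (1051/4)·h^4 + o(h^4), and the limit is (1051/4)/(4) = 1051/16.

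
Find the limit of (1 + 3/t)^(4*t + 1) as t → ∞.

Let L be the limit and take ln: ln L = lim (4t + 1)·ln(1 + 3/t) = lim (4t + 1)·(3/t + O(1/t²)) = 12.
Hence L = e^(12).

e^(12)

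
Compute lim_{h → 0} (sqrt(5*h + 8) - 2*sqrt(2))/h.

A 0/0 form; rationalise with √(8 + 5h) + √8. This collapses the numerator to 5h, leaving 5/(√(8 + 5h) + √8) → 5/(2√8) = 5*√(2)/8.

5*√(2)/8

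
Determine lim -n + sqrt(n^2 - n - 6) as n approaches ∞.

-1/2

This has the form ∞ − ∞. Multiply and divide by the conjugate √(n^2 - n - 6) + n.
That gives (-n - 6) / (√(n^2 - n - 6) + n).
Divide numerator and denominator by n: the limit is -1/(2·1) = -1/2.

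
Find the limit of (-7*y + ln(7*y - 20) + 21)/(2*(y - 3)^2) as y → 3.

-49/4

Direct substitution gives 0/0.
Apply L'Hôpital: lim (-7 + 7/(7*y - 20))/(4*y - 12), still 0/0.
After 2 applications of L'Hôpital's rule the quotient is (-49/(7*y - 20)^2)/(4); substituting y = 3 gives -49/4.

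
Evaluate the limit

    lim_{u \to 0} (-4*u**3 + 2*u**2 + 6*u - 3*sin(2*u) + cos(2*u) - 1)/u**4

Substitution gives 0/0 (the numerator vanishes to order 4).
Expand each term to order u^4: the coefficient of u^4 in cos(2u) is 2/3 and in -3·sin(2u) is 0.
Lower-order terms cancel with the polynomial part, so the numerator is (2/3)·u^4 + o(u^4), and the limit is (2/3)/(1) = 2/3.

2/3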